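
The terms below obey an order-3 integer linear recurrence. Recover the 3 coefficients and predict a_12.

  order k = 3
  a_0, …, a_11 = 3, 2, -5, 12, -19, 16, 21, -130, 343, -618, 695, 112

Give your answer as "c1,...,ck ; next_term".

  a_3 = -3·-5 + -3·2 + 1·3 = 12
  a_4 = -3·12 + -3·-5 + 1·2 = -19
  a_5 = -3·-19 + -3·12 + 1·-5 = 16
  a_6 = -3·16 + -3·-19 + 1·12 = 21
  a_7 = -3·21 + -3·16 + 1·-19 = -130
  a_8 = -3·-130 + -3·21 + 1·16 = 343
  a_9 = -3·343 + -3·-130 + 1·21 = -618
  a_10 = -3·-618 + -3·343 + 1·-130 = 695
  a_11 = -3·695 + -3·-618 + 1·343 = 112
  a_12 = -3·112 + -3·695 + 1·-618 = -3039

-3,-3,1 ; -3039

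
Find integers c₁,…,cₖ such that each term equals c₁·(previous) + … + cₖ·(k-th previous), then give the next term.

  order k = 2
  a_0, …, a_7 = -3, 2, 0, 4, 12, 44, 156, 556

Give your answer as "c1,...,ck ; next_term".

3,2 ; 1980

  a_2 = 3·2 + 2·-3 = 0
  a_3 = 3·0 + 2·2 = 4
  a_4 = 3·4 + 2·0 = 12
  a_5 = 3·12 + 2·4 = 44
  a_6 = 3·44 + 2·12 = 156
  a_7 = 3·156 + 2·44 = 556
  a_8 = 3·556 + 2·156 = 1980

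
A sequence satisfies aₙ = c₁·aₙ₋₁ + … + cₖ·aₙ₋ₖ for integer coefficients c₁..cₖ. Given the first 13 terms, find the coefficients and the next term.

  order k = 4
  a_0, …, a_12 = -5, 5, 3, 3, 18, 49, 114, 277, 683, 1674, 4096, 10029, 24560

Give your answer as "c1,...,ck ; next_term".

  a_4 = 3·3 + -2·3 + 2·5 + -1·-5 = 18
  a_5 = 3·18 + -2·3 + 2·3 + -1·5 = 49
  a_6 = 3·49 + -2·18 + 2·3 + -1·3 = 114
  a_7 = 3·114 + -2·49 + 2·18 + -1·3 = 277
  a_8 = 3·277 + -2·114 + 2·49 + -1·18 = 683
  a_9 = 3·683 + -2·277 + 2·114 + -1·49 = 1674
  a_10 = 3·1674 + -2·683 + 2·277 + -1·114 = 4096
  a_11 = 3·4096 + -2·1674 + 2·683 + -1·277 = 10029
  a_12 = 3·10029 + -2·4096 + 2·1674 + -1·683 = 24560
  a_13 = 3·24560 + -2·10029 + 2·4096 + -1·1674 = 60140

3,-2,2,-1 ; 60140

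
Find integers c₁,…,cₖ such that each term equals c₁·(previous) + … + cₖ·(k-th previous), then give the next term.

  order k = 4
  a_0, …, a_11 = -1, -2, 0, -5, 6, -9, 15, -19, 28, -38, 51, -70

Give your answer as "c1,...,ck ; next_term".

  a_4 = -1·-5 + 1·0 + 0·-2 + -1·-1 = 6
  a_5 = -1·6 + 1·-5 + 0·0 + -1·-2 = -9
  a_6 = -1·-9 + 1·6 + 0·-5 + -1·0 = 15
  a_7 = -1·15 + 1·-9 + 0·6 + -1·-5 = -19
  a_8 = -1·-19 + 1·15 + 0·-9 + -1·6 = 28
  a_9 = -1·28 + 1·-19 + 0·15 + -1·-9 = -38
  a_10 = -1·-38 + 1·28 + 0·-19 + -1·15 = 51
  a_11 = -1·51 + 1·-38 + 0·28 + -1·-19 = -70
  a_12 = -1·-70 + 1·51 + 0·-38 + -1·28 = 93

-1,1,0,-1 ; 93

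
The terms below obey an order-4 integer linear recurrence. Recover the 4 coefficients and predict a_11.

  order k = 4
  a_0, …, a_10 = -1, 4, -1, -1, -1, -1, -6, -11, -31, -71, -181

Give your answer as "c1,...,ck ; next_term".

1,3,1,1 ; -436

  a_4 = 1·-1 + 3·-1 + 1·4 + 1·-1 = -1
  a_5 = 1·-1 + 3·-1 + 1·-1 + 1·4 = -1
  a_6 = 1·-1 + 3·-1 + 1·-1 + 1·-1 = -6
  a_7 = 1·-6 + 3·-1 + 1·-1 + 1·-1 = -11
  a_8 = 1·-11 + 3·-6 + 1·-1 + 1·-1 = -31
  a_9 = 1·-31 + 3·-11 + 1·-6 + 1·-1 = -71
  a_10 = 1·-71 + 3·-31 + 1·-11 + 1·-6 = -181
  a_11 = 1·-181 + 3·-71 + 1·-31 + 1·-11 = -436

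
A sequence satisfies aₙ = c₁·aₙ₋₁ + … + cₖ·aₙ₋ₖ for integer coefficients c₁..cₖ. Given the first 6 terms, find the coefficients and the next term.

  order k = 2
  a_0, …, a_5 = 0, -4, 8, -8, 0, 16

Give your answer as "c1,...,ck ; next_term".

  a_2 = -2·-4 + -2·0 = 8
  a_3 = -2·8 + -2·-4 = -8
  a_4 = -2·-8 + -2·8 = 0
  a_5 = -2·0 + -2·-8 = 16
  a_6 = -2·16 + -2·0 = -32

-2,-2 ; -32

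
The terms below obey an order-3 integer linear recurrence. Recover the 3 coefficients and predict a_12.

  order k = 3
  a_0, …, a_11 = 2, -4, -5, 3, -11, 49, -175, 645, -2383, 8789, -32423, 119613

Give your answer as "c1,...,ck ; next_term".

  a_3 = -3·-5 + 2·-4 + -2·2 = 3
  a_4 = -3·3 + 2·-5 + -2·-4 = -11
  a_5 = -3·-11 + 2·3 + -2·-5 = 49
  a_6 = -3·49 + 2·-11 + -2·3 = -175
  a_7 = -3·-175 + 2·49 + -2·-11 = 645
  a_8 = -3·645 + 2·-175 + -2·49 = -2383
  a_9 = -3·-2383 + 2·645 + -2·-175 = 8789
  a_10 = -3·8789 + 2·-2383 + -2·645 = -32423
  a_11 = -3·-32423 + 2·8789 + -2·-2383 = 119613
  a_12 = -3·119613 + 2·-32423 + -2·8789 = -441263

-3,2,-2 ; -441263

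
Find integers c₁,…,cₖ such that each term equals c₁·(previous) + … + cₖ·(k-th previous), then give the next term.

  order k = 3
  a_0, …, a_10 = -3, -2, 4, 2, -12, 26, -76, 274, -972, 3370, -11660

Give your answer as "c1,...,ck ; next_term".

  a_3 = -4·4 + -3·-2 + -4·-3 = 2
  a_4 = -4·2 + -3·4 + -4·-2 = -12
  a_5 = -4·-12 + -3·2 + -4·4 = 26
  a_6 = -4·26 + -3·-12 + -4·2 = -76
  a_7 = -4·-76 + -3·26 + -4·-12 = 274
  a_8 = -4·274 + -3·-76 + -4·26 = -972
  a_9 = -4·-972 + -3·274 + -4·-76 = 3370
  a_10 = -4·3370 + -3·-972 + -4·274 = -11660
  a_11 = -4·-11660 + -3·3370 + -4·-972 = 40418

-4,-3,-4 ; 40418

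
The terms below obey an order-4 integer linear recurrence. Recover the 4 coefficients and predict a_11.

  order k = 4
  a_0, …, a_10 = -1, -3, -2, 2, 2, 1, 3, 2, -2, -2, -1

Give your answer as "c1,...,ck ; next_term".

  a_4 = 1·2 + -1·-2 + 1·-3 + -1·-1 = 2
  a_5 = 1·2 + -1·2 + 1·-2 + -1·-3 = 1
  a_6 = 1·1 + -1·2 + 1·2 + -1·-2 = 3
  a_7 = 1·3 + -1·1 + 1·2 + -1·2 = 2
  a_8 = 1·2 + -1·3 + 1·1 + -1·2 = -2
  a_9 = 1·-2 + -1·2 + 1·3 + -1·1 = -2
  a_10 = 1·-2 + -1·-2 + 1·2 + -1·3 = -1
  a_11 = 1·-1 + -1·-2 + 1·-2 + -1·2 = -3

1,-1,1,-1 ; -3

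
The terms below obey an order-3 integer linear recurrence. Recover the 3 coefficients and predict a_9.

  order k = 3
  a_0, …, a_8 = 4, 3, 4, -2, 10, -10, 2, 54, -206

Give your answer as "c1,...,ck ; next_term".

  a_3 = -3·4 + -2·3 + 4·4 = -2
  a_4 = -3·-2 + -2·4 + 4·3 = 10
  a_5 = -3·10 + -2·-2 + 4·4 = -10
  a_6 = -3·-10 + -2·10 + 4·-2 = 2
  a_7 = -3·2 + -2·-10 + 4·10 = 54
  a_8 = -3·54 + -2·2 + 4·-10 = -206
  a_9 = -3·-206 + -2·54 + 4·2 = 518

-3,-2,4 ; 518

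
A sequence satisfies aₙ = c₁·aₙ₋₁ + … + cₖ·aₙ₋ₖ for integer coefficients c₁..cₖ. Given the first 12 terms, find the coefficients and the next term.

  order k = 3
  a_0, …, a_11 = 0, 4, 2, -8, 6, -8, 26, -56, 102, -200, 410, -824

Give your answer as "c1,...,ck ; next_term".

  a_3 = -2·2 + -1·4 + -2·0 = -8
  a_4 = -2·-8 + -1·2 + -2·4 = 6
  a_5 = -2·6 + -1·-8 + -2·2 = -8
  a_6 = -2·-8 + -1·6 + -2·-8 = 26
  a_7 = -2·26 + -1·-8 + -2·6 = -56
  a_8 = -2·-56 + -1·26 + -2·-8 = 102
  a_9 = -2·102 + -1·-56 + -2·26 = -200
  a_10 = -2·-200 + -1·102 + -2·-56 = 410
  a_11 = -2·410 + -1·-200 + -2·102 = -824
  a_12 = -2·-824 + -1·410 + -2·-200 = 1638

-2,-1,-2 ; 1638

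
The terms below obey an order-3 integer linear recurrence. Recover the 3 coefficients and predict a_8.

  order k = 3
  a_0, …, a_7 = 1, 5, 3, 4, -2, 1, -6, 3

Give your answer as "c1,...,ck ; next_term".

  a_3 = 0·3 + 1·5 + -1·1 = 4
  a_4 = 0·4 + 1·3 + -1·5 = -2
  a_5 = 0·-2 + 1·4 + -1·3 = 1
  a_6 = 0·1 + 1·-2 + -1·4 = -6
  a_7 = 0·-6 + 1·1 + -1·-2 = 3
  a_8 = 0·3 + 1·-6 + -1·1 = -7

0,1,-1 ; -7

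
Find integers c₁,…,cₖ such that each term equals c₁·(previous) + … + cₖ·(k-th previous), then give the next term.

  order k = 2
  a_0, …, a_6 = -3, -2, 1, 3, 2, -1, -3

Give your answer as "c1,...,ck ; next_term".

  a_2 = 1·-2 + -1·-3 = 1
  a_3 = 1·1 + -1·-2 = 3
  a_4 = 1·3 + -1·1 = 2
  a_5 = 1·2 + -1·3 = -1
  a_6 = 1·-1 + -1·2 = -3
  a_7 = 1·-3 + -1·-1 = -2

1,-1 ; -2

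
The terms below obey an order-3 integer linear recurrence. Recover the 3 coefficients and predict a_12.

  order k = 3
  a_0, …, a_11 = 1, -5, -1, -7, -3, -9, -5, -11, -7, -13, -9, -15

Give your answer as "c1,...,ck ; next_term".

  a_3 = 1·-1 + 1·-5 + -1·1 = -7
  a_4 = 1·-7 + 1·-1 + -1·-5 = -3
  a_5 = 1·-3 + 1·-7 + -1·-1 = -9
  a_6 = 1·-9 + 1·-3 + -1·-7 = -5
  a_7 = 1·-5 + 1·-9 + -1·-3 = -11
  a_8 = 1·-11 + 1·-5 + -1·-9 = -7
  a_9 = 1·-7 + 1·-11 + -1·-5 = -13
  a_10 = 1·-13 + 1·-7 + -1·-11 = -9
  a_11 = 1·-9 + 1·-13 + -1·-7 = -15
  a_12 = 1·-15 + 1·-9 + -1·-13 = -11

1,1,-1 ; -11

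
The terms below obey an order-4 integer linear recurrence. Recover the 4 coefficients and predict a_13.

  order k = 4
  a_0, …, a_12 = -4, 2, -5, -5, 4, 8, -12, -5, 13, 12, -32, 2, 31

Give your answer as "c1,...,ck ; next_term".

-1,-1,-1,1 ; 11

  a_4 = -1·-5 + -1·-5 + -1·2 + 1·-4 = 4
  a_5 = -1·4 + -1·-5 + -1·-5 + 1·2 = 8
  a_6 = -1·8 + -1·4 + -1·-5 + 1·-5 = -12
  a_7 = -1·-12 + -1·8 + -1·4 + 1·-5 = -5
  a_8 = -1·-5 + -1·-12 + -1·8 + 1·4 = 13
  a_9 = -1·13 + -1·-5 + -1·-12 + 1·8 = 12
  a_10 = -1·12 + -1·13 + -1·-5 + 1·-12 = -32
  a_11 = -1·-32 + -1·12 + -1·13 + 1·-5 = 2
  a_12 = -1·2 + -1·-32 + -1·12 + 1·13 = 31
  a_13 = -1·31 + -1·2 + -1·-32 + 1·12 = 11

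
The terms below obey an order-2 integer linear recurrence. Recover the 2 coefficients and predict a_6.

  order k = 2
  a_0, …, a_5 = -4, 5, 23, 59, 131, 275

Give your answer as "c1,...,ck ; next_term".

3,-2 ; 563

  a_2 = 3·5 + -2·-4 = 23
  a_3 = 3·23 + -2·5 = 59
  a_4 = 3·59 + -2·23 = 131
  a_5 = 3·131 + -2·59 = 275
  a_6 = 3·275 + -2·131 = 563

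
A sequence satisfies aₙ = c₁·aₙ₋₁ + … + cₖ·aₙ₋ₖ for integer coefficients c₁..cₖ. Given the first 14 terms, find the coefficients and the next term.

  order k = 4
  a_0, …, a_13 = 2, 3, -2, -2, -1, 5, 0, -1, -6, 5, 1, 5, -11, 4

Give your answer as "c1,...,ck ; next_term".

0,0,-1,1 ; -4

  a_4 = 0·-2 + 0·-2 + -1·3 + 1·2 = -1
  a_5 = 0·-1 + 0·-2 + -1·-2 + 1·3 = 5
  a_6 = 0·5 + 0·-1 + -1·-2 + 1·-2 = 0
  a_7 = 0·0 + 0·5 + -1·-1 + 1·-2 = -1
  a_8 = 0·-1 + 0·0 + -1·5 + 1·-1 = -6
  a_9 = 0·-6 + 0·-1 + -1·0 + 1·5 = 5
  a_10 = 0·5 + 0·-6 + -1·-1 + 1·0 = 1
  a_11 = 0·1 + 0·5 + -1·-6 + 1·-1 = 5
  a_12 = 0·5 + 0·1 + -1·5 + 1·-6 = -11
  a_13 = 0·-11 + 0·5 + -1·1 + 1·5 = 4
  a_14 = 0·4 + 0·-11 + -1·5 + 1·1 = -4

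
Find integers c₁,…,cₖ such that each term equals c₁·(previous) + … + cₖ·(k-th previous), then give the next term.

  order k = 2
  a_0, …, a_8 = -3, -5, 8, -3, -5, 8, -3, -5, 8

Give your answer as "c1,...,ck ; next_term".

  a_2 = -1·-5 + -1·-3 = 8
  a_3 = -1·8 + -1·-5 = -3
  a_4 = -1·-3 + -1·8 = -5
  a_5 = -1·-5 + -1·-3 = 8
  a_6 = -1·8 + -1·-5 = -3
  a_7 = -1·-3 + -1·8 = -5
  a_8 = -1·-5 + -1·-3 = 8
  a_9 = -1·8 + -1·-5 = -3

-1,-1 ; -3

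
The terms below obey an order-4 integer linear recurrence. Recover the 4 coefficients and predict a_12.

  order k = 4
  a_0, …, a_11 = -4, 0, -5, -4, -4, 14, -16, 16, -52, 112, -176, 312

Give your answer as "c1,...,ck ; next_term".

  a_4 = -1·-4 + 0·-5 + -2·0 + 2·-4 = -4
  a_5 = -1·-4 + 0·-4 + -2·-5 + 2·0 = 14
  a_6 = -1·14 + 0·-4 + -2·-4 + 2·-5 = -16
  a_7 = -1·-16 + 0·14 + -2·-4 + 2·-4 = 16
  a_8 = -1·16 + 0·-16 + -2·14 + 2·-4 = -52
  a_9 = -1·-52 + 0·16 + -2·-16 + 2·14 = 112
  a_10 = -1·112 + 0·-52 + -2·16 + 2·-16 = -176
  a_11 = -1·-176 + 0·112 + -2·-52 + 2·16 = 312
  a_12 = -1·312 + 0·-176 + -2·112 + 2·-52 = -640

-1,0,-2,2 ; -640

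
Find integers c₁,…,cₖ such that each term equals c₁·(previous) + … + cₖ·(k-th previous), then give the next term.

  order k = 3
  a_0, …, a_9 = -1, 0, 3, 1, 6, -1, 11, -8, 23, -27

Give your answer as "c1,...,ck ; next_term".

  a_3 = 0·3 + 2·0 + -1·-1 = 1
  a_4 = 0·1 + 2·3 + -1·0 = 6
  a_5 = 0·6 + 2·1 + -1·3 = -1
  a_6 = 0·-1 + 2·6 + -1·1 = 11
  a_7 = 0·11 + 2·-1 + -1·6 = -8
  a_8 = 0·-8 + 2·11 + -1·-1 = 23
  a_9 = 0·23 + 2·-8 + -1·11 = -27
  a_10 = 0·-27 + 2·23 + -1·-8 = 54

0,2,-1 ; 54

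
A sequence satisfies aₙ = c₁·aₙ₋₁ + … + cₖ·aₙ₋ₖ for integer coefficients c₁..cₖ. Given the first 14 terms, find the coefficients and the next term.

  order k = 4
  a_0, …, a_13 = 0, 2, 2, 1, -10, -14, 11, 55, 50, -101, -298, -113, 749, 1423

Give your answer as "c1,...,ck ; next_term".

0,-2,-3,-3 ; -265

  a_4 = 0·1 + -2·2 + -3·2 + -3·0 = -10
  a_5 = 0·-10 + -2·1 + -3·2 + -3·2 = -14
  a_6 = 0·-14 + -2·-10 + -3·1 + -3·2 = 11
  a_7 = 0·11 + -2·-14 + -3·-10 + -3·1 = 55
  a_8 = 0·55 + -2·11 + -3·-14 + -3·-10 = 50
  a_9 = 0·50 + -2·55 + -3·11 + -3·-14 = -101
  a_10 = 0·-101 + -2·50 + -3·55 + -3·11 = -298
  a_11 = 0·-298 + -2·-101 + -3·50 + -3·55 = -113
  a_12 = 0·-113 + -2·-298 + -3·-101 + -3·50 = 749
  a_13 = 0·749 + -2·-113 + -3·-298 + -3·-101 = 1423
  a_14 = 0·1423 + -2·749 + -3·-113 + -3·-298 = -265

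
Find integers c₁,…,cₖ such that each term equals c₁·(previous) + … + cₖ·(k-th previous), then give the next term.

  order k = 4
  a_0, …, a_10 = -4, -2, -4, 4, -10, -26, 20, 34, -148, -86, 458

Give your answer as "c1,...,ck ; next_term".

0,-2,3,3 ; -170

  a_4 = 0·4 + -2·-4 + 3·-2 + 3·-4 = -10
  a_5 = 0·-10 + -2·4 + 3·-4 + 3·-2 = -26
  a_6 = 0·-26 + -2·-10 + 3·4 + 3·-4 = 20
  a_7 = 0·20 + -2·-26 + 3·-10 + 3·4 = 34
  a_8 = 0·34 + -2·20 + 3·-26 + 3·-10 = -148
  a_9 = 0·-148 + -2·34 + 3·20 + 3·-26 = -86
  a_10 = 0·-86 + -2·-148 + 3·34 + 3·20 = 458
  a_11 = 0·458 + -2·-86 + 3·-148 + 3·34 = -170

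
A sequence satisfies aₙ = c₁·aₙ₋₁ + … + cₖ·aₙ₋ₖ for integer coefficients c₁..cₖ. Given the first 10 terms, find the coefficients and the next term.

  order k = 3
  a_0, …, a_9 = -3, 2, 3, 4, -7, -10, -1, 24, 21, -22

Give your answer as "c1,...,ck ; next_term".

0,-1,-2 ; -69

  a_3 = 0·3 + -1·2 + -2·-3 = 4
  a_4 = 0·4 + -1·3 + -2·2 = -7
  a_5 = 0·-7 + -1·4 + -2·3 = -10
  a_6 = 0·-10 + -1·-7 + -2·4 = -1
  a_7 = 0·-1 + -1·-10 + -2·-7 = 24
  a_8 = 0·24 + -1·-1 + -2·-10 = 21
  a_9 = 0·21 + -1·24 + -2·-1 = -22
  a_10 = 0·-22 + -1·21 + -2·24 = -69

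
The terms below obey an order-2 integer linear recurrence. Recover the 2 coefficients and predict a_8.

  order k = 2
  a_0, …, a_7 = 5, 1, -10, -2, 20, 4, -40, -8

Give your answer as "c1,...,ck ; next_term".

  a_2 = 0·1 + -2·5 = -10
  a_3 = 0·-10 + -2·1 = -2
  a_4 = 0·-2 + -2·-10 = 20
  a_5 = 0·20 + -2·-2 = 4
  a_6 = 0·4 + -2·20 = -40
  a_7 = 0·-40 + -2·4 = -8
  a_8 = 0·-8 + -2·-40 = 80

0,-2 ; 80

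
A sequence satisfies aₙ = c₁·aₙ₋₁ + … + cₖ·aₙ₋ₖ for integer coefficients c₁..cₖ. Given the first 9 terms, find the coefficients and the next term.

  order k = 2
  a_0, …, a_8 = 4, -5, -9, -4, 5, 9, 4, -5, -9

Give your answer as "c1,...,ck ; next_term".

  a_2 = 1·-5 + -1·4 = -9
  a_3 = 1·-9 + -1·-5 = -4
  a_4 = 1·-4 + -1·-9 = 5
  a_5 = 1·5 + -1·-4 = 9
  a_6 = 1·9 + -1·5 = 4
  a_7 = 1·4 + -1·9 = -5
  a_8 = 1·-5 + -1·4 = -9
  a_9 = 1·-9 + -1·-5 = -4

1,-1 ; -4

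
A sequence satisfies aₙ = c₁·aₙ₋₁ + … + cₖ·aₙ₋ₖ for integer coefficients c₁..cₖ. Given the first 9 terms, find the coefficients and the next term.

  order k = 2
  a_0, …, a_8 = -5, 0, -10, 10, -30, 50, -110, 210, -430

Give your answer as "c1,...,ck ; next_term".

  a_2 = -1·0 + 2·-5 = -10
  a_3 = -1·-10 + 2·0 = 10
  a_4 = -1·10 + 2·-10 = -30
  a_5 = -1·-30 + 2·10 = 50
  a_6 = -1·50 + 2·-30 = -110
  a_7 = -1·-110 + 2·50 = 210
  a_8 = -1·210 + 2·-110 = -430
  a_9 = -1·-430 + 2·210 = 850

-1,2 ; 850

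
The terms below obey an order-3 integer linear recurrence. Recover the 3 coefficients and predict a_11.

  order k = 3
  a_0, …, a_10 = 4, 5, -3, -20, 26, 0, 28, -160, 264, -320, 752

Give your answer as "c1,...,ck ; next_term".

  a_3 = -2·-3 + -2·5 + -4·4 = -20
  a_4 = -2·-20 + -2·-3 + -4·5 = 26
  a_5 = -2·26 + -2·-20 + -4·-3 = 0
  a_6 = -2·0 + -2·26 + -4·-20 = 28
  a_7 = -2·28 + -2·0 + -4·26 = -160
  a_8 = -2·-160 + -2·28 + -4·0 = 264
  a_9 = -2·264 + -2·-160 + -4·28 = -320
  a_10 = -2·-320 + -2·264 + -4·-160 = 752
  a_11 = -2·752 + -2·-320 + -4·264 = -1920

-2,-2,-4 ; -1920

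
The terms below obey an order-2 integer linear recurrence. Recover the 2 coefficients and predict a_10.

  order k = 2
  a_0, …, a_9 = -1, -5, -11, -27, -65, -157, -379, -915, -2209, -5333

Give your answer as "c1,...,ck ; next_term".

2,1 ; -12875

  a_2 = 2·-5 + 1·-1 = -11
  a_3 = 2·-11 + 1·-5 = -27
  a_4 = 2·-27 + 1·-11 = -65
  a_5 = 2·-65 + 1·-27 = -157
  a_6 = 2·-157 + 1·-65 = -379
  a_7 = 2·-379 + 1·-157 = -915
  a_8 = 2·-915 + 1·-379 = -2209
  a_9 = 2·-2209 + 1·-915 = -5333
  a_10 = 2·-5333 + 1·-2209 = -12875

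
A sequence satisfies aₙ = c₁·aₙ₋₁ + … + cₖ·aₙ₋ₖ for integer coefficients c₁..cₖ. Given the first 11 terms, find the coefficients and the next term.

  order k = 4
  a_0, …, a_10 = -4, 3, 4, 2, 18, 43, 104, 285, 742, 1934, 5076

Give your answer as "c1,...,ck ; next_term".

  a_4 = 2·2 + 1·4 + 2·3 + -1·-4 = 18
  a_5 = 2·18 + 1·2 + 2·4 + -1·3 = 43
  a_6 = 2·43 + 1·18 + 2·2 + -1·4 = 104
  a_7 = 2·104 + 1·43 + 2·18 + -1·2 = 285
  a_8 = 2·285 + 1·104 + 2·43 + -1·18 = 742
  a_9 = 2·742 + 1·285 + 2·104 + -1·43 = 1934
  a_10 = 2·1934 + 1·742 + 2·285 + -1·104 = 5076
  a_11 = 2·5076 + 1·1934 + 2·742 + -1·285 = 13285

2,1,2,-1 ; 13285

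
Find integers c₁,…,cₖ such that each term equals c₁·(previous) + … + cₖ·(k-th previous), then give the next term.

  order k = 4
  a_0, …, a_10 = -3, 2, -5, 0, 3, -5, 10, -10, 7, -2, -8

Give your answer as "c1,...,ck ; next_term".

-1,0,0,-1 ; 18

  a_4 = -1·0 + 0·-5 + 0·2 + -1·-3 = 3
  a_5 = -1·3 + 0·0 + 0·-5 + -1·2 = -5
  a_6 = -1·-5 + 0·3 + 0·0 + -1·-5 = 10
  a_7 = -1·10 + 0·-5 + 0·3 + -1·0 = -10
  a_8 = -1·-10 + 0·10 + 0·-5 + -1·3 = 7
  a_9 = -1·7 + 0·-10 + 0·10 + -1·-5 = -2
  a_10 = -1·-2 + 0·7 + 0·-10 + -1·10 = -8
  a_11 = -1·-8 + 0·-2 + 0·7 + -1·-10 = 18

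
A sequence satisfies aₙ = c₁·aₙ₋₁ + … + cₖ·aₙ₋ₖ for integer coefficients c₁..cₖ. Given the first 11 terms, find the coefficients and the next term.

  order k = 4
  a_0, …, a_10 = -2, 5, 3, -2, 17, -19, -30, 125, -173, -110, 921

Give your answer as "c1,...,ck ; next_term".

-1,-2,3,-3 ; -1595

  a_4 = -1·-2 + -2·3 + 3·5 + -3·-2 = 17
  a_5 = -1·17 + -2·-2 + 3·3 + -3·5 = -19
  a_6 = -1·-19 + -2·17 + 3·-2 + -3·3 = -30
  a_7 = -1·-30 + -2·-19 + 3·17 + -3·-2 = 125
  a_8 = -1·125 + -2·-30 + 3·-19 + -3·17 = -173
  a_9 = -1·-173 + -2·125 + 3·-30 + -3·-19 = -110
  a_10 = -1·-110 + -2·-173 + 3·125 + -3·-30 = 921
  a_11 = -1·921 + -2·-110 + 3·-173 + -3·125 = -1595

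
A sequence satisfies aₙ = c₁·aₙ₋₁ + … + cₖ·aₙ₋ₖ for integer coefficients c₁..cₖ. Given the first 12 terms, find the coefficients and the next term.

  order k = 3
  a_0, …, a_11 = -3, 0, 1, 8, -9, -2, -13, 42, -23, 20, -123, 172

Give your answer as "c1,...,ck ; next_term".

-1,-1,-3 ; -109

  a_3 = -1·1 + -1·0 + -3·-3 = 8
  a_4 = -1·8 + -1·1 + -3·0 = -9
  a_5 = -1·-9 + -1·8 + -3·1 = -2
  a_6 = -1·-2 + -1·-9 + -3·8 = -13
  a_7 = -1·-13 + -1·-2 + -3·-9 = 42
  a_8 = -1·42 + -1·-13 + -3·-2 = -23
  a_9 = -1·-23 + -1·42 + -3·-13 = 20
  a_10 = -1·20 + -1·-23 + -3·42 = -123
  a_11 = -1·-123 + -1·20 + -3·-23 = 172
  a_12 = -1·172 + -1·-123 + -3·20 = -109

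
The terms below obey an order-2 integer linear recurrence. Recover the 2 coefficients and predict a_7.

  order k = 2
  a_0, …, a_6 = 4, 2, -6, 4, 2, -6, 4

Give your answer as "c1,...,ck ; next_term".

-1,-1 ; 2

  a_2 = -1·2 + -1·4 = -6
  a_3 = -1·-6 + -1·2 = 4
  a_4 = -1·4 + -1·-6 = 2
  a_5 = -1·2 + -1·4 = -6
  a_6 = -1·-6 + -1·2 = 4
  a_7 = -1·4 + -1·-6 = 2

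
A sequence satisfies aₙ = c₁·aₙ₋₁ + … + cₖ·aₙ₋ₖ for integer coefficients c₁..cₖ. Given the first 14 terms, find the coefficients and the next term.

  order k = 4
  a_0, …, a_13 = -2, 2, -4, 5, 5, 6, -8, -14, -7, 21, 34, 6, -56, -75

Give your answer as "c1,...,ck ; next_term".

1,-1,-1,1 ; 9

  a_4 = 1·5 + -1·-4 + -1·2 + 1·-2 = 5
  a_5 = 1·5 + -1·5 + -1·-4 + 1·2 = 6
  a_6 = 1·6 + -1·5 + -1·5 + 1·-4 = -8
  a_7 = 1·-8 + -1·6 + -1·5 + 1·5 = -14
  a_8 = 1·-14 + -1·-8 + -1·6 + 1·5 = -7
  a_9 = 1·-7 + -1·-14 + -1·-8 + 1·6 = 21
  a_10 = 1·21 + -1·-7 + -1·-14 + 1·-8 = 34
  a_11 = 1·34 + -1·21 + -1·-7 + 1·-14 = 6
  a_12 = 1·6 + -1·34 + -1·21 + 1·-7 = -56
  a_13 = 1·-56 + -1·6 + -1·34 + 1·21 = -75
  a_14 = 1·-75 + -1·-56 + -1·6 + 1·34 = 9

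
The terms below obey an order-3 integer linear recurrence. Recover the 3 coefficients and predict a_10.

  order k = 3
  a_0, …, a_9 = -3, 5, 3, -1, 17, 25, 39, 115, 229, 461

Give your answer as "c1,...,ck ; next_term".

  a_3 = 1·3 + 1·5 + 3·-3 = -1
  a_4 = 1·-1 + 1·3 + 3·5 = 17
  a_5 = 1·17 + 1·-1 + 3·3 = 25
  a_6 = 1·25 + 1·17 + 3·-1 = 39
  a_7 = 1·39 + 1·25 + 3·17 = 115
  a_8 = 1·115 + 1·39 + 3·25 = 229
  a_9 = 1·229 + 1·115 + 3·39 = 461
  a_10 = 1·461 + 1·229 + 3·115 = 1035

1,1,3 ; 1035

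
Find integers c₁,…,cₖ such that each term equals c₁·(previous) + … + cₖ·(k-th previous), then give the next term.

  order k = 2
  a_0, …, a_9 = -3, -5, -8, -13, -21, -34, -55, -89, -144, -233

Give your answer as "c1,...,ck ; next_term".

1,1 ; -377

  a_2 = 1·-5 + 1·-3 = -8
  a_3 = 1·-8 + 1·-5 = -13
  a_4 = 1·-13 + 1·-8 = -21
  a_5 = 1·-21 + 1·-13 = -34
  a_6 = 1·-34 + 1·-21 = -55
  a_7 = 1·-55 + 1·-34 = -89
  a_8 = 1·-89 + 1·-55 = -144
  a_9 = 1·-144 + 1·-89 = -233
  a_10 = 1·-233 + 1·-144 = -377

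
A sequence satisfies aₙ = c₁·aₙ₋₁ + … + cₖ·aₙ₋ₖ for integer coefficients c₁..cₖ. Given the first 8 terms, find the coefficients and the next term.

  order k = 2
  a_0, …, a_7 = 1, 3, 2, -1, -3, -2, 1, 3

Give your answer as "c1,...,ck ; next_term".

  a_2 = 1·3 + -1·1 = 2
  a_3 = 1·2 + -1·3 = -1
  a_4 = 1·-1 + -1·2 = -3
  a_5 = 1·-3 + -1·-1 = -2
  a_6 = 1·-2 + -1·-3 = 1
  a_7 = 1·1 + -1·-2 = 3
  a_8 = 1·3 + -1·1 = 2

1,-1 ; 2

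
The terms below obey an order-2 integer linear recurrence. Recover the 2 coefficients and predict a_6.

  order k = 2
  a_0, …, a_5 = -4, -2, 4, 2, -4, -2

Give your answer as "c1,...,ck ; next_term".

0,-1 ; 4

  a_2 = 0·-2 + -1·-4 = 4
  a_3 = 0·4 + -1·-2 = 2
  a_4 = 0·2 + -1·4 = -4
  a_5 = 0·-4 + -1·2 = -2
  a_6 = 0·-2 + -1·-4 = 4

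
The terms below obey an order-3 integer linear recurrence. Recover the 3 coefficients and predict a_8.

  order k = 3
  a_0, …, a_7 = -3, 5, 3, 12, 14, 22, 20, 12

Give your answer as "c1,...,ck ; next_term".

  a_3 = 2·3 + 0·5 + -2·-3 = 12
  a_4 = 2·12 + 0·3 + -2·5 = 14
  a_5 = 2·14 + 0·12 + -2·3 = 22
  a_6 = 2·22 + 0·14 + -2·12 = 20
  a_7 = 2·20 + 0·22 + -2·14 = 12
  a_8 = 2·12 + 0·20 + -2·22 = -20

2,0,-2 ; -20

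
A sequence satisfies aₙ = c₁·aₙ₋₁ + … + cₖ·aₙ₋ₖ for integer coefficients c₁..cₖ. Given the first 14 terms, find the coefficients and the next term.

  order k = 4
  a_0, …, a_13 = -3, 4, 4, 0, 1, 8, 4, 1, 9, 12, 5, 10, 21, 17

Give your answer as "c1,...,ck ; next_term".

  a_4 = 0·0 + 0·4 + 1·4 + 1·-3 = 1
  a_5 = 0·1 + 0·0 + 1·4 + 1·4 = 8
  a_6 = 0·8 + 0·1 + 1·0 + 1·4 = 4
  a_7 = 0·4 + 0·8 + 1·1 + 1·0 = 1
  a_8 = 0·1 + 0·4 + 1·8 + 1·1 = 9
  a_9 = 0·9 + 0·1 + 1·4 + 1·8 = 12
  a_10 = 0·12 + 0·9 + 1·1 + 1·4 = 5
  a_11 = 0·5 + 0·12 + 1·9 + 1·1 = 10
  a_12 = 0·10 + 0·5 + 1·12 + 1·9 = 21
  a_13 = 0·21 + 0·10 + 1·5 + 1·12 = 17
  a_14 = 0·17 + 0·21 + 1·10 + 1·5 = 15

0,0,1,1 ; 15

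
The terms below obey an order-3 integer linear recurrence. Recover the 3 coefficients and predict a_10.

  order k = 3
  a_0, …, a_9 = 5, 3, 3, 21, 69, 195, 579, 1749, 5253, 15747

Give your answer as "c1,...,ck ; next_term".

  a_3 = 3·3 + -1·3 + 3·5 = 21
  a_4 = 3·21 + -1·3 + 3·3 = 69
  a_5 = 3·69 + -1·21 + 3·3 = 195
  a_6 = 3·195 + -1·69 + 3·21 = 579
  a_7 = 3·579 + -1·195 + 3·69 = 1749
  a_8 = 3·1749 + -1·579 + 3·195 = 5253
  a_9 = 3·5253 + -1·1749 + 3·579 = 15747
  a_10 = 3·15747 + -1·5253 + 3·1749 = 47235

3,-1,3 ; 47235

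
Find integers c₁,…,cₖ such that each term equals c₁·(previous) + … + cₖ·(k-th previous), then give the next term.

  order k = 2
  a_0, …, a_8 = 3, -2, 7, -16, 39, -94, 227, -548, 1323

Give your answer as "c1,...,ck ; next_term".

  a_2 = -2·-2 + 1·3 = 7
  a_3 = -2·7 + 1·-2 = -16
  a_4 = -2·-16 + 1·7 = 39
  a_5 = -2·39 + 1·-16 = -94
  a_6 = -2·-94 + 1·39 = 227
  a_7 = -2·227 + 1·-94 = -548
  a_8 = -2·-548 + 1·227 = 1323
  a_9 = -2·1323 + 1·-548 = -3194

-2,1 ; -3194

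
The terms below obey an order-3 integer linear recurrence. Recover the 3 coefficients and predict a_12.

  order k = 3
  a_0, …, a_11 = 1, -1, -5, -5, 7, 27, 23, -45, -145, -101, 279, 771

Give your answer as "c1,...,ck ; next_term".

  a_3 = 1·-5 + -2·-1 + -2·1 = -5
  a_4 = 1·-5 + -2·-5 + -2·-1 = 7
  a_5 = 1·7 + -2·-5 + -2·-5 = 27
  a_6 = 1·27 + -2·7 + -2·-5 = 23
  a_7 = 1·23 + -2·27 + -2·7 = -45
  a_8 = 1·-45 + -2·23 + -2·27 = -145
  a_9 = 1·-145 + -2·-45 + -2·23 = -101
  a_10 = 1·-101 + -2·-145 + -2·-45 = 279
  a_11 = 1·279 + -2·-101 + -2·-145 = 771
  a_12 = 1·771 + -2·279 + -2·-101 = 415

1,-2,-2 ; 415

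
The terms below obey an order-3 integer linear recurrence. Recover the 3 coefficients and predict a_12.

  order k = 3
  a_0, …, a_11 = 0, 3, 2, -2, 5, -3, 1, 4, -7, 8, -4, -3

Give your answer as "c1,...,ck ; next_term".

  a_3 = -1·2 + 0·3 + 1·0 = -2
  a_4 = -1·-2 + 0·2 + 1·3 = 5
  a_5 = -1·5 + 0·-2 + 1·2 = -3
  a_6 = -1·-3 + 0·5 + 1·-2 = 1
  a_7 = -1·1 + 0·-3 + 1·5 = 4
  a_8 = -1·4 + 0·1 + 1·-3 = -7
  a_9 = -1·-7 + 0·4 + 1·1 = 8
  a_10 = -1·8 + 0·-7 + 1·4 = -4
  a_11 = -1·-4 + 0·8 + 1·-7 = -3
  a_12 = -1·-3 + 0·-4 + 1·8 = 11

-1,0,1 ; 11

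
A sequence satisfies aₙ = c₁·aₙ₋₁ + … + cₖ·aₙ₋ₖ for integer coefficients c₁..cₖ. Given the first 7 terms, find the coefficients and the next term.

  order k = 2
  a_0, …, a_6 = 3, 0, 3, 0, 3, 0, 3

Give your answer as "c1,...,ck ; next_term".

0,1 ; 0

  a_2 = 0·0 + 1·3 = 3
  a_3 = 0·3 + 1·0 = 0
  a_4 = 0·0 + 1·3 = 3
  a_5 = 0·3 + 1·0 = 0
  a_6 = 0·0 + 1·3 = 3
  a_7 = 0·3 + 1·0 = 0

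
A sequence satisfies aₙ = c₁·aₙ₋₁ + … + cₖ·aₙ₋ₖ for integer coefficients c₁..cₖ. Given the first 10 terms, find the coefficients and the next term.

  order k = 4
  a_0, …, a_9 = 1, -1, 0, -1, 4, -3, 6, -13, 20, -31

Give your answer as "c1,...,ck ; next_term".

0,1,-2,2 ; 58

  a_4 = 0·-1 + 1·0 + -2·-1 + 2·1 = 4
  a_5 = 0·4 + 1·-1 + -2·0 + 2·-1 = -3
  a_6 = 0·-3 + 1·4 + -2·-1 + 2·0 = 6
  a_7 = 0·6 + 1·-3 + -2·4 + 2·-1 = -13
  a_8 = 0·-13 + 1·6 + -2·-3 + 2·4 = 20
  a_9 = 0·20 + 1·-13 + -2·6 + 2·-3 = -31
  a_10 = 0·-31 + 1·20 + -2·-13 + 2·6 = 58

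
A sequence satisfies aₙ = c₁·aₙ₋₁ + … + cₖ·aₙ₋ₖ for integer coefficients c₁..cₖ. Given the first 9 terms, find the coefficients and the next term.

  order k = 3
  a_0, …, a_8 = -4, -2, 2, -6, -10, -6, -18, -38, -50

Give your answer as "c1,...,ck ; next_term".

  a_3 = 1·2 + 0·-2 + 2·-4 = -6
  a_4 = 1·-6 + 0·2 + 2·-2 = -10
  a_5 = 1·-10 + 0·-6 + 2·2 = -6
  a_6 = 1·-6 + 0·-10 + 2·-6 = -18
  a_7 = 1·-18 + 0·-6 + 2·-10 = -38
  a_8 = 1·-38 + 0·-18 + 2·-6 = -50
  a_9 = 1·-50 + 0·-38 + 2·-18 = -86

1,0,2 ; -86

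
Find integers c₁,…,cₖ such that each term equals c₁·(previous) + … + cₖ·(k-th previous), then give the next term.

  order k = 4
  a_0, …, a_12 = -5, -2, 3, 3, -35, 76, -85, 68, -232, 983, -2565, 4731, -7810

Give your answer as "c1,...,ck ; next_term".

-3,-4,-3,4 ; 16133

  a_4 = -3·3 + -4·3 + -3·-2 + 4·-5 = -35
  a_5 = -3·-35 + -4·3 + -3·3 + 4·-2 = 76
  a_6 = -3·76 + -4·-35 + -3·3 + 4·3 = -85
  a_7 = -3·-85 + -4·76 + -3·-35 + 4·3 = 68
  a_8 = -3·68 + -4·-85 + -3·76 + 4·-35 = -232
  a_9 = -3·-232 + -4·68 + -3·-85 + 4·76 = 983
  a_10 = -3·983 + -4·-232 + -3·68 + 4·-85 = -2565
  a_11 = -3·-2565 + -4·983 + -3·-232 + 4·68 = 4731
  a_12 = -3·4731 + -4·-2565 + -3·983 + 4·-232 = -7810
  a_13 = -3·-7810 + -4·4731 + -3·-2565 + 4·983 = 16133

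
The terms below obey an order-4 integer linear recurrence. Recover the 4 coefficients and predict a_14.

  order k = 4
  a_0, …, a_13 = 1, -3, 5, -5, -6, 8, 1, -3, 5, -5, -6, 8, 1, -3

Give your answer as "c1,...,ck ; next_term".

  a_4 = 0·-5 + -1·5 + 0·-3 + -1·1 = -6
  a_5 = 0·-6 + -1·-5 + 0·5 + -1·-3 = 8
  a_6 = 0·8 + -1·-6 + 0·-5 + -1·5 = 1
  a_7 = 0·1 + -1·8 + 0·-6 + -1·-5 = -3
  a_8 = 0·-3 + -1·1 + 0·8 + -1·-6 = 5
  a_9 = 0·5 + -1·-3 + 0·1 + -1·8 = -5
  a_10 = 0·-5 + -1·5 + 0·-3 + -1·1 = -6
  a_11 = 0·-6 + -1·-5 + 0·5 + -1·-3 = 8
  a_12 = 0·8 + -1·-6 + 0·-5 + -1·5 = 1
  a_13 = 0·1 + -1·8 + 0·-6 + -1·-5 = -3
  a_14 = 0·-3 + -1·1 + 0·8 + -1·-6 = 5

0,-1,0,-1 ; 5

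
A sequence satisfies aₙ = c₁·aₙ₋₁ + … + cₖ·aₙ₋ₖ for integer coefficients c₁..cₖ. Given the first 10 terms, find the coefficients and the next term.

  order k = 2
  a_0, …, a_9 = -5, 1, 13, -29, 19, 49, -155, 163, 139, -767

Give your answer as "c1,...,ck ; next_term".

  a_2 = -2·1 + -3·-5 = 13
  a_3 = -2·13 + -3·1 = -29
  a_4 = -2·-29 + -3·13 = 19
  a_5 = -2·19 + -3·-29 = 49
  a_6 = -2·49 + -3·19 = -155
  a_7 = -2·-155 + -3·49 = 163
  a_8 = -2·163 + -3·-155 = 139
  a_9 = -2·139 + -3·163 = -767
  a_10 = -2·-767 + -3·139 = 1117

-2,-3 ; 1117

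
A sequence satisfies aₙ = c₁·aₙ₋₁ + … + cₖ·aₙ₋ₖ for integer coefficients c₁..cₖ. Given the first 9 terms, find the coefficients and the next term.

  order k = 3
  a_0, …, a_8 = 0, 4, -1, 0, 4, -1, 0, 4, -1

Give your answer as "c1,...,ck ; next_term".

  a_3 = 0·-1 + 0·4 + 1·0 = 0
  a_4 = 0·0 + 0·-1 + 1·4 = 4
  a_5 = 0·4 + 0·0 + 1·-1 = -1
  a_6 = 0·-1 + 0·4 + 1·0 = 0
  a_7 = 0·0 + 0·-1 + 1·4 = 4
  a_8 = 0·4 + 0·0 + 1·-1 = -1
  a_9 = 0·-1 + 0·4 + 1·0 = 0

0,0,1 ; 0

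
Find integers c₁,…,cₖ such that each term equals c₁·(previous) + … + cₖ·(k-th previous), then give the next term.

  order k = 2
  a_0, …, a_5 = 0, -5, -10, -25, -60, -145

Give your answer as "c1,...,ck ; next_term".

  a_2 = 2·-5 + 1·0 = -10
  a_3 = 2·-10 + 1·-5 = -25
  a_4 = 2·-25 + 1·-10 = -60
  a_5 = 2·-60 + 1·-25 = -145
  a_6 = 2·-145 + 1·-60 = -350

2,1 ; -350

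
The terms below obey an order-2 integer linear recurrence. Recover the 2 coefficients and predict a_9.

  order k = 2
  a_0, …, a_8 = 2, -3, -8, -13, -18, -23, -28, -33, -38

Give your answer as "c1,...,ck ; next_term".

2,-1 ; -43

  a_2 = 2·-3 + -1·2 = -8
  a_3 = 2·-8 + -1·-3 = -13
  a_4 = 2·-13 + -1·-8 = -18
  a_5 = 2·-18 + -1·-13 = -23
  a_6 = 2·-23 + -1·-18 = -28
  a_7 = 2·-28 + -1·-23 = -33
  a_8 = 2·-33 + -1·-28 = -38
  a_9 = 2·-38 + -1·-33 = -43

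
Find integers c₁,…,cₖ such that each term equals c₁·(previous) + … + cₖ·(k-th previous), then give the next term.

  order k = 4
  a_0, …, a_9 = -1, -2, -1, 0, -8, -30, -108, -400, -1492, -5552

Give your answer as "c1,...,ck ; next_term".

  a_4 = 3·0 + 2·-1 + 2·-2 + 2·-1 = -8
  a_5 = 3·-8 + 2·0 + 2·-1 + 2·-2 = -30
  a_6 = 3·-30 + 2·-8 + 2·0 + 2·-1 = -108
  a_7 = 3·-108 + 2·-30 + 2·-8 + 2·0 = -400
  a_8 = 3·-400 + 2·-108 + 2·-30 + 2·-8 = -1492
  a_9 = 3·-1492 + 2·-400 + 2·-108 + 2·-30 = -5552
  a_10 = 3·-5552 + 2·-1492 + 2·-400 + 2·-108 = -20656

3,2,2,2 ; -20656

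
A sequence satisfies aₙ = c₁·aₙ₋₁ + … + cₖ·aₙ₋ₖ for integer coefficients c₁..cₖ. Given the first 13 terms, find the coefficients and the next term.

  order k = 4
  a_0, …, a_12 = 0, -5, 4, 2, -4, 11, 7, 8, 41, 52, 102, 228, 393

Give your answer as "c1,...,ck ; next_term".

  a_4 = 1·2 + 1·4 + 2·-5 + -1·0 = -4
  a_5 = 1·-4 + 1·2 + 2·4 + -1·-5 = 11
  a_6 = 1·11 + 1·-4 + 2·2 + -1·4 = 7
  a_7 = 1·7 + 1·11 + 2·-4 + -1·2 = 8
  a_8 = 1·8 + 1·7 + 2·11 + -1·-4 = 41
  a_9 = 1·41 + 1·8 + 2·7 + -1·11 = 52
  a_10 = 1·52 + 1·41 + 2·8 + -1·7 = 102
  a_11 = 1·102 + 1·52 + 2·41 + -1·8 = 228
  a_12 = 1·228 + 1·102 + 2·52 + -1·41 = 393
  a_13 = 1·393 + 1·228 + 2·102 + -1·52 = 773

1,1,2,-1 ; 773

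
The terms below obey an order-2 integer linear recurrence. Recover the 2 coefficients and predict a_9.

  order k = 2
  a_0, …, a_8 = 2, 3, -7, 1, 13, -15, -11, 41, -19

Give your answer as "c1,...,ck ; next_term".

  a_2 = -1·3 + -2·2 = -7
  a_3 = -1·-7 + -2·3 = 1
  a_4 = -1·1 + -2·-7 = 13
  a_5 = -1·13 + -2·1 = -15
  a_6 = -1·-15 + -2·13 = -11
  a_7 = -1·-11 + -2·-15 = 41
  a_8 = -1·41 + -2·-11 = -19
  a_9 = -1·-19 + -2·41 = -63

-1,-2 ; -63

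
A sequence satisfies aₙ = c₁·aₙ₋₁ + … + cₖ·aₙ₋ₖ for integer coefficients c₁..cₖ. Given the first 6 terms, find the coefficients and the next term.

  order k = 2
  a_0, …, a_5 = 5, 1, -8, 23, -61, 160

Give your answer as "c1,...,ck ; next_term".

  a_2 = -3·1 + -1·5 = -8
  a_3 = -3·-8 + -1·1 = 23
  a_4 = -3·23 + -1·-8 = -61
  a_5 = -3·-61 + -1·23 = 160
  a_6 = -3·160 + -1·-61 = -419

-3,-1 ; -419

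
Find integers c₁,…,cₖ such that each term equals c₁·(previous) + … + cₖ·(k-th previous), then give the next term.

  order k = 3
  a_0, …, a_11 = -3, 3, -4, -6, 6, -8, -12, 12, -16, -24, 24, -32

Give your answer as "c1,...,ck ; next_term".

0,0,2 ; -48

  a_3 = 0·-4 + 0·3 + 2·-3 = -6
  a_4 = 0·-6 + 0·-4 + 2·3 = 6
  a_5 = 0·6 + 0·-6 + 2·-4 = -8
  a_6 = 0·-8 + 0·6 + 2·-6 = -12
  a_7 = 0·-12 + 0·-8 + 2·6 = 12
  a_8 = 0·12 + 0·-12 + 2·-8 = -16
  a_9 = 0·-16 + 0·12 + 2·-12 = -24
  a_10 = 0·-24 + 0·-16 + 2·12 = 24
  a_11 = 0·24 + 0·-24 + 2·-16 = -32
  a_12 = 0·-32 + 0·24 + 2·-24 = -48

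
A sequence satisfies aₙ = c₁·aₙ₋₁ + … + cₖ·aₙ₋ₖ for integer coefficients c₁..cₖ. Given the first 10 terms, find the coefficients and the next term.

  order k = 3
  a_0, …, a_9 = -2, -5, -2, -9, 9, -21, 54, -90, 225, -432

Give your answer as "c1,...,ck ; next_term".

0,3,-3 ; 945

  a_3 = 0·-2 + 3·-5 + -3·-2 = -9
  a_4 = 0·-9 + 3·-2 + -3·-5 = 9
  a_5 = 0·9 + 3·-9 + -3·-2 = -21
  a_6 = 0·-21 + 3·9 + -3·-9 = 54
  a_7 = 0·54 + 3·-21 + -3·9 = -90
  a_8 = 0·-90 + 3·54 + -3·-21 = 225
  a_9 = 0·225 + 3·-90 + -3·54 = -432
  a_10 = 0·-432 + 3·225 + -3·-90 = 945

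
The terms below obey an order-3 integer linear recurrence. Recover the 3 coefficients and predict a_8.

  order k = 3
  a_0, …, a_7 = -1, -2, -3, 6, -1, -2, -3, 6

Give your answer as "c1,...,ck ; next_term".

  a_3 = -1·-3 + -1·-2 + -1·-1 = 6
  a_4 = -1·6 + -1·-3 + -1·-2 = -1
  a_5 = -1·-1 + -1·6 + -1·-3 = -2
  a_6 = -1·-2 + -1·-1 + -1·6 = -3
  a_7 = -1·-3 + -1·-2 + -1·-1 = 6
  a_8 = -1·6 + -1·-3 + -1·-2 = -1

-1,-1,-1 ; -1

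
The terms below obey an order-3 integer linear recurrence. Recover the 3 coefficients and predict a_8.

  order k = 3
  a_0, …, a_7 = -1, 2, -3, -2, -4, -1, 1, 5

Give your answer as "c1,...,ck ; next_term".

  a_3 = 1·-3 + 0·2 + -1·-1 = -2
  a_4 = 1·-2 + 0·-3 + -1·2 = -4
  a_5 = 1·-4 + 0·-2 + -1·-3 = -1
  a_6 = 1·-1 + 0·-4 + -1·-2 = 1
  a_7 = 1·1 + 0·-1 + -1·-4 = 5
  a_8 = 1·5 + 0·1 + -1·-1 = 6

1,0,-1 ; 6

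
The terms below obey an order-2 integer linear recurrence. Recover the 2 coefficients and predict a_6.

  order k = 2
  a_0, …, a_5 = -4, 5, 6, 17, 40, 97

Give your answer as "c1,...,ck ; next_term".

2,1 ; 234

  a_2 = 2·5 + 1·-4 = 6
  a_3 = 2·6 + 1·5 = 17
  a_4 = 2·17 + 1·6 = 40
  a_5 = 2·40 + 1·17 = 97
  a_6 = 2·97 + 1·40 = 234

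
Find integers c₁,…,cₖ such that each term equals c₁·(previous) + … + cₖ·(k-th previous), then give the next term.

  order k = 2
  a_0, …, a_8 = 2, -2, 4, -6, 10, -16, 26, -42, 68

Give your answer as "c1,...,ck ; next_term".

  a_2 = -1·-2 + 1·2 = 4
  a_3 = -1·4 + 1·-2 = -6
  a_4 = -1·-6 + 1·4 = 10
  a_5 = -1·10 + 1·-6 = -16
  a_6 = -1·-16 + 1·10 = 26
  a_7 = -1·26 + 1·-16 = -42
  a_8 = -1·-42 + 1·26 = 68
  a_9 = -1·68 + 1·-42 = -110

-1,1 ; -110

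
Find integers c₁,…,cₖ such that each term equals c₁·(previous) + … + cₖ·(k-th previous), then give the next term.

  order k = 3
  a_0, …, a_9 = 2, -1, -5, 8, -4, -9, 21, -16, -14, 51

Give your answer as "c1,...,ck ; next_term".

-1,-1,1 ; -53

  a_3 = -1·-5 + -1·-1 + 1·2 = 8
  a_4 = -1·8 + -1·-5 + 1·-1 = -4
  a_5 = -1·-4 + -1·8 + 1·-5 = -9
  a_6 = -1·-9 + -1·-4 + 1·8 = 21
  a_7 = -1·21 + -1·-9 + 1·-4 = -16
  a_8 = -1·-16 + -1·21 + 1·-9 = -14
  a_9 = -1·-14 + -1·-16 + 1·21 = 51
  a_10 = -1·51 + -1·-14 + 1·-16 = -53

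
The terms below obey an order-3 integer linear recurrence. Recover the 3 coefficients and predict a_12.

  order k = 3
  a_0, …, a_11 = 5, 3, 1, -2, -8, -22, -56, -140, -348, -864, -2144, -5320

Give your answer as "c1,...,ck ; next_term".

2,2,-2 ; -13200

  a_3 = 2·1 + 2·3 + -2·5 = -2
  a_4 = 2·-2 + 2·1 + -2·3 = -8
  a_5 = 2·-8 + 2·-2 + -2·1 = -22
  a_6 = 2·-22 + 2·-8 + -2·-2 = -56
  a_7 = 2·-56 + 2·-22 + -2·-8 = -140
  a_8 = 2·-140 + 2·-56 + -2·-22 = -348
  a_9 = 2·-348 + 2·-140 + -2·-56 = -864
  a_10 = 2·-864 + 2·-348 + -2·-140 = -2144
  a_11 = 2·-2144 + 2·-864 + -2·-348 = -5320
  a_12 = 2·-5320 + 2·-2144 + -2·-864 = -13200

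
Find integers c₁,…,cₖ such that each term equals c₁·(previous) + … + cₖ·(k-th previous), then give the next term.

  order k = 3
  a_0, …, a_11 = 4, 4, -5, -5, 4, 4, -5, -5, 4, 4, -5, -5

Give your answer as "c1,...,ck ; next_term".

1,-1,1 ; 4

  a_3 = 1·-5 + -1·4 + 1·4 = -5
  a_4 = 1·-5 + -1·-5 + 1·4 = 4
  a_5 = 1·4 + -1·-5 + 1·-5 = 4
  a_6 = 1·4 + -1·4 + 1·-5 = -5
  a_7 = 1·-5 + -1·4 + 1·4 = -5
  a_8 = 1·-5 + -1·-5 + 1·4 = 4
  a_9 = 1·4 + -1·-5 + 1·-5 = 4
  a_10 = 1·4 + -1·4 + 1·-5 = -5
  a_11 = 1·-5 + -1·4 + 1·4 = -5
  a_12 = 1·-5 + -1·-5 + 1·4 = 4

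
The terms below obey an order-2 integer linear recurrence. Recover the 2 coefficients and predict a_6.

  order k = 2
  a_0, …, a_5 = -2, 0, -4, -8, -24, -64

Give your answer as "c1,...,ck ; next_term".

2,2 ; -176

  a_2 = 2·0 + 2·-2 = -4
  a_3 = 2·-4 + 2·0 = -8
  a_4 = 2·-8 + 2·-4 = -24
  a_5 = 2·-24 + 2·-8 = -64
  a_6 = 2·-64 + 2·-24 = -176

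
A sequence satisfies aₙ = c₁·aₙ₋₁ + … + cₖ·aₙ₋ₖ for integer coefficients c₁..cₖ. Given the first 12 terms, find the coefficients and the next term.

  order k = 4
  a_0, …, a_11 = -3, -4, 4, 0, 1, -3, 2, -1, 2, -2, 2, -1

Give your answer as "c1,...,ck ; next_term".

  a_4 = 1·0 + 1·4 + 0·-4 + 1·-3 = 1
  a_5 = 1·1 + 1·0 + 0·4 + 1·-4 = -3
  a_6 = 1·-3 + 1·1 + 0·0 + 1·4 = 2
  a_7 = 1·2 + 1·-3 + 0·1 + 1·0 = -1
  a_8 = 1·-1 + 1·2 + 0·-3 + 1·1 = 2
  a_9 = 1·2 + 1·-1 + 0·2 + 1·-3 = -2
  a_10 = 1·-2 + 1·2 + 0·-1 + 1·2 = 2
  a_11 = 1·2 + 1·-2 + 0·2 + 1·-1 = -1
  a_12 = 1·-1 + 1·2 + 0·-2 + 1·2 = 3

1,1,0,1 ; 3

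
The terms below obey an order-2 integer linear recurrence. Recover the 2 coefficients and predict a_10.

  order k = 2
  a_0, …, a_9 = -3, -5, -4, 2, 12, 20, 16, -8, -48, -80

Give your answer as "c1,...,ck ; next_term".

  a_2 = 2·-5 + -2·-3 = -4
  a_3 = 2·-4 + -2·-5 = 2
  a_4 = 2·2 + -2·-4 = 12
  a_5 = 2·12 + -2·2 = 20
  a_6 = 2·20 + -2·12 = 16
  a_7 = 2·16 + -2·20 = -8
  a_8 = 2·-8 + -2·16 = -48
  a_9 = 2·-48 + -2·-8 = -80
  a_10 = 2·-80 + -2·-48 = -64

2,-2 ; -64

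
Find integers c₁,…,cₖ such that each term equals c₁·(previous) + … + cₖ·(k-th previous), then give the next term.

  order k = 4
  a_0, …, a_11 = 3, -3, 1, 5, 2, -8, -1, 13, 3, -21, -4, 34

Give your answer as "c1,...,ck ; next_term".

  a_4 = 0·5 + -1·1 + 0·-3 + 1·3 = 2
  a_5 = 0·2 + -1·5 + 0·1 + 1·-3 = -8
  a_6 = 0·-8 + -1·2 + 0·5 + 1·1 = -1
  a_7 = 0·-1 + -1·-8 + 0·2 + 1·5 = 13
  a_8 = 0·13 + -1·-1 + 0·-8 + 1·2 = 3
  a_9 = 0·3 + -1·13 + 0·-1 + 1·-8 = -21
  a_10 = 0·-21 + -1·3 + 0·13 + 1·-1 = -4
  a_11 = 0·-4 + -1·-21 + 0·3 + 1·13 = 34
  a_12 = 0·34 + -1·-4 + 0·-21 + 1·3 = 7

0,-1,0,1 ; 7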